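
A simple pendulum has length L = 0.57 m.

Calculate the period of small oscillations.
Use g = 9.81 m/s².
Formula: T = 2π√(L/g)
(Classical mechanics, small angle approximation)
T = 2π√(L/g) = 2π√(0.57/9.81) = 1.515 s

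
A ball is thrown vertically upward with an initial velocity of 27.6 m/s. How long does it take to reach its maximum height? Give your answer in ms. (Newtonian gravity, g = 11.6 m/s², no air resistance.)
t_up = v₀/g (with unit conversion) = 2379.0 ms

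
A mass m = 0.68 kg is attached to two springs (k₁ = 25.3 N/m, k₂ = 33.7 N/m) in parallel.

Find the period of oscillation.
k_eq = k₁+k₂ = 59 N/m
T = 2π√(m/k_eq) = 2π√(0.68/59) = 0.6745 s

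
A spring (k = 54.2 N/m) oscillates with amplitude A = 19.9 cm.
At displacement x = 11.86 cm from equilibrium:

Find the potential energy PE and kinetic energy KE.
E_total = ½kA² = ½×54.2×(0.199)² = 1.073 J
PE = ½kx² = ½×54.2×(0.1186)² = 0.3812 J
KE = E_total − PE = 0.692 J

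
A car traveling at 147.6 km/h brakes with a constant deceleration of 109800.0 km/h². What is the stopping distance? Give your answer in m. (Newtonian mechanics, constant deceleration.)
d = v₀² / (2a) (with unit conversion) = 99.21 m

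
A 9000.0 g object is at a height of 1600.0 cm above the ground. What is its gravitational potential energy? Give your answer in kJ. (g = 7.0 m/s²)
PE = mgh = 9 kg × 7.0 m/s² × 16 m = 1008 J = 1.008 kJ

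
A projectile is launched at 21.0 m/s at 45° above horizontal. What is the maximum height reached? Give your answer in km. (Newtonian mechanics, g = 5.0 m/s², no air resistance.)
H = v₀²sin²(θ)/(2g) (with unit conversion) = 0.02205 km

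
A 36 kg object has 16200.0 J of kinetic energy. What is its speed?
KE = ½mv² → v = √(2KE/m) = √(2×16200.0/36) = 30.0 m/s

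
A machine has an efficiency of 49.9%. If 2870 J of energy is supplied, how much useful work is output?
W_out = η × W_in = 0.499 × 2870 = 1432.1 J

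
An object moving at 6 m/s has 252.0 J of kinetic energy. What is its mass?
KE = ½mv² → m = 2KE/v² = 2×252.0/6² = 14.0 kg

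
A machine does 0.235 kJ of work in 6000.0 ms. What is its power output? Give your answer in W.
P = W/t = 235 J / 6 s = 39.17 W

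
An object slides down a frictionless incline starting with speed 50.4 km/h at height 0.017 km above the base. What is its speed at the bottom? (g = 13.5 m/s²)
½mv₀² + mgh = ½mv² → v = √(v₀² + 2gh) = √(14² + 2×13.5×17) = 25.59 m/s = 92.13 km/h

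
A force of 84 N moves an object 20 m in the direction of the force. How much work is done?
W = Fd = 84×20 = 1680.0 J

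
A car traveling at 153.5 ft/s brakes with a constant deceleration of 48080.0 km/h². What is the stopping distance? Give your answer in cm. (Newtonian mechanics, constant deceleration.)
d = v₀² / (2a) (with unit conversion) = 29500.0 cm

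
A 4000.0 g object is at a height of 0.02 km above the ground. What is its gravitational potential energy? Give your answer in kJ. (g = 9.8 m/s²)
PE = mgh = 4 kg × 9.8 m/s² × 20 m = 784 J = 0.784 kJ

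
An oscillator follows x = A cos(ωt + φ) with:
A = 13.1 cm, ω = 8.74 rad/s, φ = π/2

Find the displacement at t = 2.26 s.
x = A cos(ωt + φ) = 13.1×cos(8.74×2.26 + π/2) = -10.28 cm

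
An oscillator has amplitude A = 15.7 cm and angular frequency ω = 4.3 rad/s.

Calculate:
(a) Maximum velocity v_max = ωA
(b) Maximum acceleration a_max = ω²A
v_max = ωA = 4.3×0.157 = 0.6751 m/s
a_max = ω²A = 4.3²×0.157 = 2.903 m/s²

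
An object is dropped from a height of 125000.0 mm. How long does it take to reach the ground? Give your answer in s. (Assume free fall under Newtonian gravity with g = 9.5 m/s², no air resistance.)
t = √(2h/g) (with unit conversion) = 5.13 s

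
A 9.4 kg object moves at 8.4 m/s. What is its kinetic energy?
KE = ½mv² = ½×9.4×8.4² = 331.632 J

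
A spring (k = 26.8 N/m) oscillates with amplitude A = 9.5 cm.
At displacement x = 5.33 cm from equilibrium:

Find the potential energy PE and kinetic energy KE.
E_total = ½kA² = ½×26.8×(0.095)² = 0.1209 J
PE = ½kx² = ½×26.8×(0.0533)² = 0.03807 J
KE = E_total − PE = 0.08287 J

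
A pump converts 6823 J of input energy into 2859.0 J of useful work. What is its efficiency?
η = W_out/W_in = 2859.0/6823 = 0.419 = 41.9%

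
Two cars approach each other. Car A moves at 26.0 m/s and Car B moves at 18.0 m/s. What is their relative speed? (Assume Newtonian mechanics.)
v_rel = v_A + v_B = 26.0 + 18.0 = 44.0 m/s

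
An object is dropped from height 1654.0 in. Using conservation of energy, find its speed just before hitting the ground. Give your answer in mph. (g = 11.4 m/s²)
mgh = ½mv² → v = √(2gh) = √(2×11.4×42.01) = 30.95 m/s = 69.23 mph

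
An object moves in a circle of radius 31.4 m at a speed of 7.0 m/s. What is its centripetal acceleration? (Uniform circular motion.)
a_c = v²/r = 7.0²/31.4 = 49/31.4 = 1.56 m/s²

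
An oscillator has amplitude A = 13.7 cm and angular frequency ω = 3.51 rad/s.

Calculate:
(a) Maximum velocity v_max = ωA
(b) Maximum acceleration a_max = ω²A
v_max = ωA = 3.51×0.137 = 0.4809 m/s
a_max = ω²A = 3.51²×0.137 = 1.688 m/s²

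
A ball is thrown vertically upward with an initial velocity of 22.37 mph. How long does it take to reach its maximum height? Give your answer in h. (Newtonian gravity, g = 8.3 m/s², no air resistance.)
t_up = v₀/g (with unit conversion) = 0.0003347 h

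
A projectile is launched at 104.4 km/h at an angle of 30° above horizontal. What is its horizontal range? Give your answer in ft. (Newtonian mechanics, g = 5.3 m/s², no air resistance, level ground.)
R = v₀² sin(2θ) / g (with unit conversion) = 450.9 ft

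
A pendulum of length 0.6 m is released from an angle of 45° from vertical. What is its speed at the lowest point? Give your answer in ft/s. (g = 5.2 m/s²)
h = L(1 − cosθ) = 0.6×(1 − cos45°) = 0.1757 m
v = √(2gh) = √(2×5.2×0.1757) = 1.352 m/s = 4.435 ft/s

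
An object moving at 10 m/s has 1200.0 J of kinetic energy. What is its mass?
KE = ½mv² → m = 2KE/v² = 2×1200.0/10² = 24.0 kg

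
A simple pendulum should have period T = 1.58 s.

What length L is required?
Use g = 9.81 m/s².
T = 2π√(L/g) → L = g(T/2π)² = 9.81×(1.58/2π)² = 0.6203 m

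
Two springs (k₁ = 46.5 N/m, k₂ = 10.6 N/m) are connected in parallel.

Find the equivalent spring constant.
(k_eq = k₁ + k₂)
k_eq = k₁ + k₂ = 46.5 + 10.6 = 57.1 N/m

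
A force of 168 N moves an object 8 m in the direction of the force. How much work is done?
W = Fd = 168×8 = 1344.0 J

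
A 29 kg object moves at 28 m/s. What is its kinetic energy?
KE = ½mv² = ½×29×28² = 11368.0 J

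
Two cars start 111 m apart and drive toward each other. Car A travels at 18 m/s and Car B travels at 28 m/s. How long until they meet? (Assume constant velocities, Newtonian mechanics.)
Combined speed: v_combined = 18 + 28 = 46 m/s
Time to meet: t = d/46 = 111/46 = 2.41 s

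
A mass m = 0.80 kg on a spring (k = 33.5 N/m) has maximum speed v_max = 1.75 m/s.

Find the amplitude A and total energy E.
½mv²_max = ½kA² → A = v_max√(m/k) = 1.75×√(0.8/33.5) = 0.2704 m = 27.04 cm
E = ½mv²_max = ½×0.8×1.75² = 1.225 J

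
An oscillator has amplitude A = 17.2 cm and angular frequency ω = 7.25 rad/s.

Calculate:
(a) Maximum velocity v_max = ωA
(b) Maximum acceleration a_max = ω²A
v_max = ωA = 7.25×0.172 = 1.247 m/s
a_max = ω²A = 7.25²×0.172 = 9.041 m/s²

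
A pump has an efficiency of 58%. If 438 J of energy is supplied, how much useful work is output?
W_out = η × W_in = 0.58 × 438 = 254.04 J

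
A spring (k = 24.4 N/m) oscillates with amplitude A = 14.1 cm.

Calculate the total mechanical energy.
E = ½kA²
E = ½kA² = ½×24.4×(0.141)² = 0.2425 J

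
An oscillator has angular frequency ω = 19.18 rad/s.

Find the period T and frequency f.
T = 2π/ω = 2π/19.18 = 0.3276 s; f = ω/2π = 3.053 Hz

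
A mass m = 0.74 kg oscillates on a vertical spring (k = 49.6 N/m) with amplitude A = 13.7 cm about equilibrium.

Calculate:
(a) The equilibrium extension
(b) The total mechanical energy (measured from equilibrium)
x_eq = mg/k = 0.74×9.81/49.6 = 0.1464 m = 14.64 cm
E = ½kA² = ½×49.6×(0.137)² = 0.4655 J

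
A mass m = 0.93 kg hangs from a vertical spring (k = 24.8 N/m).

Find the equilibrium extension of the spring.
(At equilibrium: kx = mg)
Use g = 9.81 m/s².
x_eq = mg/k = 0.93×9.81/24.8 = 0.3679 m = 36.79 cm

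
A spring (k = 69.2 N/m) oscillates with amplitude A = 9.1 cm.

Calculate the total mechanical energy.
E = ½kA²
E = ½kA² = ½×69.2×(0.091)² = 0.2865 J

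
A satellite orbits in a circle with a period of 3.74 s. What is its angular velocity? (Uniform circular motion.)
ω = 2π/T = 2π/3.74 = 1.68 rad/s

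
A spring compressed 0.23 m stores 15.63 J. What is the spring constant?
PE = ½kx² → k = 2PE/x² = 2×15.63/0.23² = 590.9 N/m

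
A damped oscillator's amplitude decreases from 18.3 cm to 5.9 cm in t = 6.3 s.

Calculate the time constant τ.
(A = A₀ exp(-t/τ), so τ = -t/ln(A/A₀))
A/A₀ = 5.9/18.3 = 0.3224; ln(A/A₀) = -1.132
τ = −t/ln(A/A₀) = −6.3/-1.132 = 5.566 s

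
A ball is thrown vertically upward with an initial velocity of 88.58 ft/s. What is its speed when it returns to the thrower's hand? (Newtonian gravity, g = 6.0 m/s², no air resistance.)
By conservation of energy, the ball returns at the same speed = 88.58 ft/s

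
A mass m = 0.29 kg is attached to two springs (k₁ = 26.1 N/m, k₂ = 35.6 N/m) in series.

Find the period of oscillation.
k_eq = k₁k₂/(k₁+k₂) = 15.06 N/m
T = 2π√(m/k_eq) = 2π√(0.29/15.06) = 0.8719 s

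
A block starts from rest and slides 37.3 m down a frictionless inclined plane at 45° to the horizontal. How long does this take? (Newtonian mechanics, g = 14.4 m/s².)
a = g sin(θ) = 14.4 × sin(45°) = 10.18 m/s²
t = √(2d/a) = √(2 × 37.3 / 10.18) = 2.71 s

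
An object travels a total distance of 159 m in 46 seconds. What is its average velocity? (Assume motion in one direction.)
v_avg = Δd / Δt = 159 / 46 = 3.46 m/s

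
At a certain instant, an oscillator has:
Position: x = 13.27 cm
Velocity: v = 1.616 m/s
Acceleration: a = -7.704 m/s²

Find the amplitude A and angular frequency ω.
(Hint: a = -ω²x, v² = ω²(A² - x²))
a = −ω²x → ω = √(|a|/x) = √(7.704/0.1327) = 7.619 rad/s
v² = ω²(A² − x²) → A = √(x² + v²/ω²) = √(0.1327² + 1.616²/7.619²) = 0.2502 m = 25.02 cm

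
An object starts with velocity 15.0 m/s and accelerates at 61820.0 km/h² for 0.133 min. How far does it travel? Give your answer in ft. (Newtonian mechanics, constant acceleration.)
d = v₀t + ½at² (with unit conversion) = 891.0 ft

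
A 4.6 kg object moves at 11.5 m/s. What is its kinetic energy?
KE = ½mv² = ½×4.6×11.5² = 304.175 J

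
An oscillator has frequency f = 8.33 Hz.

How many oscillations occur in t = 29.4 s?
n = f×t = 8.33×29.4 = 244.9 oscillations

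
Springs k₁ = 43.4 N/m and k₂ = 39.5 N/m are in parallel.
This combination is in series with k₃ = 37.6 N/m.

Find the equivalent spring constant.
k₁₂ = k₁ + k₂ = 82.9 N/m (parallel)
1/k_eq = 1/k₁₂ + 1/k₃ → k_eq = 25.87 N/m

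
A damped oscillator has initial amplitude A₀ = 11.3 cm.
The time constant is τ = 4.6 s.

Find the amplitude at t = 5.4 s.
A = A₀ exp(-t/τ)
A = A₀ exp(−t/τ) = 11.3×exp(−5.4/4.6) = 3.493 cm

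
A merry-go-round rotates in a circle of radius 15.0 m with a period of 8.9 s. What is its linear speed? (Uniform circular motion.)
v = 2πr/T = 2π×15.0/8.9 = 10.59 m/s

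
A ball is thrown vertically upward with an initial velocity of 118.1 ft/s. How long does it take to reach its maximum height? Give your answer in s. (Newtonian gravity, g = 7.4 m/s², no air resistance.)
t_up = v₀/g (with unit conversion) = 4.864 s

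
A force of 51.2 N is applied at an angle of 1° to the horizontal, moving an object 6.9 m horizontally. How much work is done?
W = Fd cosθ = 51.2×6.9×cos(1°) = 353.23 J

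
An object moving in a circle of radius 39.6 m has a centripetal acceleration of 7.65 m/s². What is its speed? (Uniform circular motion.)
v = √(a_c × r) = √(7.65 × 39.6) = 17.41 m/s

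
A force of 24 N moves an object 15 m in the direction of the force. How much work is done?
W = Fd = 24×15 = 360.0 J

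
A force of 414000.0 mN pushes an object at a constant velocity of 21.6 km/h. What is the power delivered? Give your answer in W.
P = Fv = 414 N × 6 m/s = 2484 W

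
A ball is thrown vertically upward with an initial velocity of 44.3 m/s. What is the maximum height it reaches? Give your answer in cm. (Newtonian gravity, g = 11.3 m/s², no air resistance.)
h_max = v₀²/(2g) (with unit conversion) = 8684.0 cm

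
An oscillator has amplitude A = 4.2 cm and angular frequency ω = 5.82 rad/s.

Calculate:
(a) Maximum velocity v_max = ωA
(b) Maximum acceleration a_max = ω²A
v_max = ωA = 5.82×0.042 = 0.2444 m/s
a_max = ω²A = 5.82²×0.042 = 1.423 m/s²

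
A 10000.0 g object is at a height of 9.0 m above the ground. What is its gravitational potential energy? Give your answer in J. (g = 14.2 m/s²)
PE = mgh = 10 kg × 14.2 m/s² × 9 m = 1278 J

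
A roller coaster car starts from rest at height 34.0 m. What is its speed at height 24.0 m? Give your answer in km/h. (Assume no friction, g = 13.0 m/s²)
mgh₁ = ½mv₂² + mgh₂ → v₂ = √(2g(h₁−h₂)) = √(2×13.0×(34−24)) = 16.12 m/s = 58.05 km/h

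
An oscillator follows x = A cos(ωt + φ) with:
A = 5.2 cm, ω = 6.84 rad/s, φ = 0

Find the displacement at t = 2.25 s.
x = A cos(ωt + φ) = 5.2×cos(6.84×2.25 + 0) = -4.939 cm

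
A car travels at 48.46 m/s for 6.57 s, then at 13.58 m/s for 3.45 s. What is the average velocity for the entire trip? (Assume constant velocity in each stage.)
d₁ = v₁t₁ = 48.46 × 6.57 = 318.382 m
d₂ = v₂t₂ = 13.58 × 3.45 = 46.851 m
d_total = 365.23 m, t_total = 10.02 s
v_avg = d_total/t_total = 365.23/10.02 = 36.45 m/s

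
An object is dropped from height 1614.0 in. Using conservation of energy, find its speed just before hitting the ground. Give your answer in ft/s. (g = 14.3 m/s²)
mgh = ½mv² → v = √(2gh) = √(2×14.3×41) = 34.24 m/s = 112.3 ft/s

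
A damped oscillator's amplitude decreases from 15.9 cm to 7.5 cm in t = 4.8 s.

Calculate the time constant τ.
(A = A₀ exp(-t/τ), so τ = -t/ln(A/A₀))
A/A₀ = 7.5/15.9 = 0.4717; ln(A/A₀) = -0.7514
τ = −t/ln(A/A₀) = −4.8/-0.7514 = 6.388 s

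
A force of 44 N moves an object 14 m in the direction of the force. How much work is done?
W = Fd = 44×14 = 616.0 J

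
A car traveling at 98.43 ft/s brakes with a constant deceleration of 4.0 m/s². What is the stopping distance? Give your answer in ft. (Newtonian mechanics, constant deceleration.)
d = v₀² / (2a) (with unit conversion) = 369.1 ft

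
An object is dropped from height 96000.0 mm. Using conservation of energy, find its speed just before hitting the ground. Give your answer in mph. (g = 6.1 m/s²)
mgh = ½mv² → v = √(2gh) = √(2×6.1×96) = 34.22 m/s = 76.55 mph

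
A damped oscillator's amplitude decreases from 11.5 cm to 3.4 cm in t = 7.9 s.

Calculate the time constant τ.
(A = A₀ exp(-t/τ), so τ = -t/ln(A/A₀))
A/A₀ = 3.4/11.5 = 0.2957; ln(A/A₀) = -1.219
τ = −t/ln(A/A₀) = −7.9/-1.219 = 6.483 s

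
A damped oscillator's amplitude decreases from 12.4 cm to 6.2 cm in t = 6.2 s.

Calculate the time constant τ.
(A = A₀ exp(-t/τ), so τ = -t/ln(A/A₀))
A/A₀ = 6.2/12.4 = 0.5; ln(A/A₀) = -0.6931
τ = −t/ln(A/A₀) = −6.2/-0.6931 = 8.945 s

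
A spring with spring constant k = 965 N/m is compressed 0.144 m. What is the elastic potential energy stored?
PE = ½kx² = ½×965×0.144² = 10.01 J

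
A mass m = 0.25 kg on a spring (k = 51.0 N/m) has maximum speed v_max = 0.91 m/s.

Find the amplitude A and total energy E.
½mv²_max = ½kA² → A = v_max√(m/k) = 0.91×√(0.25/51.0) = 0.06371 m = 6.371 cm
E = ½mv²_max = ½×0.25×0.91² = 0.1035 J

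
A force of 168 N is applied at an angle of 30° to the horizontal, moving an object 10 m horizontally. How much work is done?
W = Fd cosθ = 168×10×cos(30°) = 1454.9 J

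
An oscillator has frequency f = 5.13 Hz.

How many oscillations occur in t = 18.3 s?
n = f×t = 5.13×18.3 = 93.88 oscillations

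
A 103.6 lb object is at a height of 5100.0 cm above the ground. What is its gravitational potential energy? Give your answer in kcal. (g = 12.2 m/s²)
PE = mgh = 46.99 kg × 12.2 m/s² × 51 m = 2.924e+04 J = 6.988 kcal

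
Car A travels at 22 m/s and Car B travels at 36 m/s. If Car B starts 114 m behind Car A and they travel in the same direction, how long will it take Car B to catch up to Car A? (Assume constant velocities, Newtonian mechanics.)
Relative speed: v_rel = 36 - 22 = 14 m/s
Time to catch: t = d₀/v_rel = 114/14 = 8.14 s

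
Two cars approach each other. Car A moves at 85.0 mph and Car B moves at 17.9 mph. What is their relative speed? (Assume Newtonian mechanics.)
v_rel = v_A + v_B = 85.0 + 17.9 = 102.9 mph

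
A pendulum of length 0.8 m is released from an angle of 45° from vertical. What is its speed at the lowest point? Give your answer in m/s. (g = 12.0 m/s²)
h = L(1 − cosθ) = 0.8×(1 − cos45°) = 0.2343 m
v = √(2gh) = √(2×12.0×0.2343) = 2.371 m/s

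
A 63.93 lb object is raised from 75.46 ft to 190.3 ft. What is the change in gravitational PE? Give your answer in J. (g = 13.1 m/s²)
ΔPE = mg(h₂ − h₁) = 29 kg × 13.1 m/s² × (58 − 23) m = 1.33e+04 J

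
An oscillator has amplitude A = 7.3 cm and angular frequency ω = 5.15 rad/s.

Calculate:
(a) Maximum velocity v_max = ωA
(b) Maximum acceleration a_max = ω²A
v_max = ωA = 5.15×0.073 = 0.376 m/s
a_max = ω²A = 5.15²×0.073 = 1.936 m/s²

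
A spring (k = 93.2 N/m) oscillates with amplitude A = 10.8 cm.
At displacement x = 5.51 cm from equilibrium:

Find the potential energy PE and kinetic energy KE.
E_total = ½kA² = ½×93.2×(0.108)² = 0.5435 J
PE = ½kx² = ½×93.2×(0.0551)² = 0.1415 J
KE = E_total − PE = 0.4021 J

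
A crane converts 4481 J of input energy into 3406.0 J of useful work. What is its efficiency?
η = W_out/W_in = 3406.0/4481 = 0.7601 = 76.01%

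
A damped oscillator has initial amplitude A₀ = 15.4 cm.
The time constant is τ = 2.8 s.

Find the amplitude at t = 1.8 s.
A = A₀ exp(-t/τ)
A = A₀ exp(−t/τ) = 15.4×exp(−1.8/2.8) = 8.097 cm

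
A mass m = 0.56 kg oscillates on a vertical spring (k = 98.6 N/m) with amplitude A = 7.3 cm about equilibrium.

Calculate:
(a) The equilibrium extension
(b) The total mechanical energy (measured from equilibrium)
x_eq = mg/k = 0.56×9.81/98.6 = 0.05572 m = 5.572 cm
E = ½kA² = ½×98.6×(0.073)² = 0.2627 J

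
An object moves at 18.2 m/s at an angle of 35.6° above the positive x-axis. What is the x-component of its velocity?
vₓ = v cos(θ) = 18.2 × cos(35.6°) = 14.8 m/s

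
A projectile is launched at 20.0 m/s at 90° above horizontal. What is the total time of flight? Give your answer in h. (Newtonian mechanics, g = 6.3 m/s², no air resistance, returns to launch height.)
T = 2v₀sin(θ)/g (with unit conversion) = 0.001764 h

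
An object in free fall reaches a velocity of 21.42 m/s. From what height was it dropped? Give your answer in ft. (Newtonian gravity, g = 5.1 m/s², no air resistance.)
h = v²/(2g) (with unit conversion) = 147.6 ft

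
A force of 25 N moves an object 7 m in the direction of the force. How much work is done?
W = Fd = 25×7 = 175.0 J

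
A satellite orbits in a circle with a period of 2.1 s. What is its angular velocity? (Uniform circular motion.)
ω = 2π/T = 2π/2.1 = 2.992 rad/s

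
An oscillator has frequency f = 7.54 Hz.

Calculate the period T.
T = 1/f = 1/7.54 = 0.1326 s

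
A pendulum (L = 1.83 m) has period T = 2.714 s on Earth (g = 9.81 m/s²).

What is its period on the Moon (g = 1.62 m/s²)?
T = 2π√(L/g), so T_moon/T_earth = √(g_earth/g_moon)
T_moon = 2π√(1.83/1.62) = 6.678 s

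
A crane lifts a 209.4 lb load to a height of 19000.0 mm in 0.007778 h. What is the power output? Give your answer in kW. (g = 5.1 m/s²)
W = mgh = 94.98×5.1×19 = 9204 J
P = W/t = 9204/28 = 328.7 W = 0.3287 kW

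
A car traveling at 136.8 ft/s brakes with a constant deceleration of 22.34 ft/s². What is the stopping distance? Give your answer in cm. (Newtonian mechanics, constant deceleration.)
d = v₀² / (2a) (with unit conversion) = 12770.0 cm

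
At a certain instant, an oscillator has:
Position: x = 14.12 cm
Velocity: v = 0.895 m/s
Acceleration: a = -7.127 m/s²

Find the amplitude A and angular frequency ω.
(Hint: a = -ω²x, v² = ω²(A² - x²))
a = −ω²x → ω = √(|a|/x) = √(7.127/0.1412) = 7.105 rad/s
v² = ω²(A² − x²) → A = √(x² + v²/ω²) = √(0.1412² + 0.895²/7.105²) = 0.1892 m = 18.92 cm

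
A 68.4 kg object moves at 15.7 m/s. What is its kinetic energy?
KE = ½mv² = ½×68.4×15.7² = 8429.958 J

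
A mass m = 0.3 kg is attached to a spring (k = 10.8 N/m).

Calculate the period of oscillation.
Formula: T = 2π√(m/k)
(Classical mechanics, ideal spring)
T = 2π√(m/k) = 2π√(0.3/10.8) = 1.047 s; f = 1/T = 0.9549 Hz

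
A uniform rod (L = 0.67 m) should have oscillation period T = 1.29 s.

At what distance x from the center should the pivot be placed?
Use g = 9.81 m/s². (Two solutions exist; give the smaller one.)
T = 2π√((L²/12 + x²)/(gx)). Let c = T²g/(4π²) = 0.4135.
x² − cx + L²/12 = 0 → x = (c − √(c² − L²/3))/2 = 0.1337 m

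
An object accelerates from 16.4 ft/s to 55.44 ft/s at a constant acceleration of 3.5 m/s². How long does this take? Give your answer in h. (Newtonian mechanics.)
t = (v - v₀)/a (with unit conversion) = 0.0009444 h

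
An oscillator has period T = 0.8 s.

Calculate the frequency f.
f = 1/T = 1/0.8 = 1.25 Hz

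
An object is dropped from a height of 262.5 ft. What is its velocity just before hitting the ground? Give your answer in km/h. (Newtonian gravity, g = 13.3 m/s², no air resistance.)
v = √(2gh) (with unit conversion) = 166.1 km/h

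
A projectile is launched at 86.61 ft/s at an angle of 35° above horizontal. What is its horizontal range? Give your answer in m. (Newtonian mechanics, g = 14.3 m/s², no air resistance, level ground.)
R = v₀² sin(2θ) / g (with unit conversion) = 45.79 m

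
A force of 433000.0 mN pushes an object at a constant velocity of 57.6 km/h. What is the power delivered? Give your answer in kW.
P = Fv = 433 N × 16 m/s = 6928 W = 6.928 kW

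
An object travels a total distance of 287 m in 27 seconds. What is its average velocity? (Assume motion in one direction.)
v_avg = Δd / Δt = 287 / 27 = 10.63 m/s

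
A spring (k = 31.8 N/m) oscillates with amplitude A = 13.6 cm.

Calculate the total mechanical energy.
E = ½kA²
E = ½kA² = ½×31.8×(0.136)² = 0.2941 J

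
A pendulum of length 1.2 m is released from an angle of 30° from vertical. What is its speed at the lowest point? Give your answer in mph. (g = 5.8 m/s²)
h = L(1 − cosθ) = 1.2×(1 − cos30°) = 0.1608 m
v = √(2gh) = √(2×5.8×0.1608) = 1.366 m/s = 3.055 mph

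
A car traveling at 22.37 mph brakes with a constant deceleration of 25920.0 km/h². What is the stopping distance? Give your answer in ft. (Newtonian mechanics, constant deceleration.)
d = v₀² / (2a) (with unit conversion) = 82.03 ft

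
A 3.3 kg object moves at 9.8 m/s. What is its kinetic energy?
KE = ½mv² = ½×3.3×9.8² = 158.466 J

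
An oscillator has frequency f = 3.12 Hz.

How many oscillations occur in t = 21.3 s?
n = f×t = 3.12×21.3 = 66.46 oscillations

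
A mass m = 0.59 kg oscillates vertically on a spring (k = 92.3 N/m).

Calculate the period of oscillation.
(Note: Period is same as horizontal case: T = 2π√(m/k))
T = 2π√(m/k) = 2π√(0.59/92.3) = 0.5023 s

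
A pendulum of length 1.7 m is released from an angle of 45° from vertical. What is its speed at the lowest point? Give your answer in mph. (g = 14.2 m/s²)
h = L(1 − cosθ) = 1.7×(1 − cos45°) = 0.4979 m
v = √(2gh) = √(2×14.2×0.4979) = 3.76 m/s = 8.412 mph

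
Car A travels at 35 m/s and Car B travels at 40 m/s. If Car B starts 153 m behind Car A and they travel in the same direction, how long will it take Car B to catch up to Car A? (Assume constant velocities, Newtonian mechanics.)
Relative speed: v_rel = 40 - 35 = 5 m/s
Time to catch: t = d₀/v_rel = 153/5 = 30.6 s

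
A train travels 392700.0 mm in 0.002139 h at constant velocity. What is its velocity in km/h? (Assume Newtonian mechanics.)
v = d/t (with unit conversion) = 183.6 km/h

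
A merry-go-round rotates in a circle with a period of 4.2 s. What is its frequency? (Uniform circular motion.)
f = 1/T = 1/4.2 = 0.2381 Hz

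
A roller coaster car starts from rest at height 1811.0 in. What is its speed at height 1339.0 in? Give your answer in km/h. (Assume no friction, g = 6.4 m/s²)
mgh₁ = ½mv₂² + mgh₂ → v₂ = √(2g(h₁−h₂)) = √(2×6.4×(46−34.01)) = 12.39 m/s = 44.6 km/h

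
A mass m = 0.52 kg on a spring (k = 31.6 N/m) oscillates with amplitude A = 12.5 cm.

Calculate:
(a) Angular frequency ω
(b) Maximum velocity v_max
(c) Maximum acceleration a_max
ω = √(k/m) = √(31.6/0.52) = 7.795 rad/s
v_max = ωA = 7.795×0.125 = 0.9744 m/s
a_max = ω²A = 7.795²×0.125 = 7.596 m/s²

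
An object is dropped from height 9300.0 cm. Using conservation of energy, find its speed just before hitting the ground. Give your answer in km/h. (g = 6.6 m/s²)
mgh = ½mv² → v = √(2gh) = √(2×6.6×93) = 35.04 m/s = 126.1 km/h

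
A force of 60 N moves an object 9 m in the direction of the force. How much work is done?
W = Fd = 60×9 = 540.0 J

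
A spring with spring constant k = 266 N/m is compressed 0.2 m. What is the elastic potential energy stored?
PE = ½kx² = ½×266×0.2² = 5.32 J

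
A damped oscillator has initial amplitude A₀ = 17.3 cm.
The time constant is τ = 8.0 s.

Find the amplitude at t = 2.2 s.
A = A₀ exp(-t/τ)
A = A₀ exp(−t/τ) = 17.3×exp(−2.2/8.0) = 13.14 cm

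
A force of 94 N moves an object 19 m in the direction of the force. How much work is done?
W = Fd = 94×19 = 1786.0 J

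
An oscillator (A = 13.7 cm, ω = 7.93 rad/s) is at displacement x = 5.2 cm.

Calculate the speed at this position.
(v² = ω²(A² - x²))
v = ω√(A² − x²) = 7.93×√(0.137² − 0.052²) = 1.005 m/s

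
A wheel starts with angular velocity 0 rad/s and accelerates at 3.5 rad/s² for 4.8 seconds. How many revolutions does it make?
θ = ω₀t + ½αt² = 0×4.8 + ½×3.5×4.8² = 40.32 rad
Revolutions = θ/(2π) = 40.32/(2π) = 6.42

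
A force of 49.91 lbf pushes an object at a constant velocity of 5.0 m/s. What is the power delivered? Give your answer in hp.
P = Fv = 222 N × 5 m/s = 1110 W = 1.489 hp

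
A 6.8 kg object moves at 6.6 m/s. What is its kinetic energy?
KE = ½mv² = ½×6.8×6.6² = 148.104 J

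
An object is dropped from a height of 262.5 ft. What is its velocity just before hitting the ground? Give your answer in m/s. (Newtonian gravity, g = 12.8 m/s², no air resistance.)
v = √(2gh) (with unit conversion) = 45.26 m/s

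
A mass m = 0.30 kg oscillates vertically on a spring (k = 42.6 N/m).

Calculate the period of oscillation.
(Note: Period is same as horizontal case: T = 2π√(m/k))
T = 2π√(m/k) = 2π√(0.3/42.6) = 0.5273 s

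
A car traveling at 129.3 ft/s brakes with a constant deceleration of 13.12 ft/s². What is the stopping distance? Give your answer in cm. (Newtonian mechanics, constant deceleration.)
d = v₀² / (2a) (with unit conversion) = 19420.0 cm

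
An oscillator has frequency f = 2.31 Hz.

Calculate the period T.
T = 1/f = 1/2.31 = 0.4329 s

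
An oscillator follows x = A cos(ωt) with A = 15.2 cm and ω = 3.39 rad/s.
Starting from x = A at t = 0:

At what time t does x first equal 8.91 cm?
cos(ωt) = x/A = 8.91/15.2 = 0.5862
ωt = arccos(0.5862) = 0.9445 rad
t = 0.9445/3.39 = 0.2786 s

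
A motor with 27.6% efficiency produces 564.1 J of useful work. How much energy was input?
W_in = W_out/η = 564.1/0.276 = 2043.8 J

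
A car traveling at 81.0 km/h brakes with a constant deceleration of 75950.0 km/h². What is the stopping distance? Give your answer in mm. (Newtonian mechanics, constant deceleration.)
d = v₀² / (2a) (with unit conversion) = 43190.0 mm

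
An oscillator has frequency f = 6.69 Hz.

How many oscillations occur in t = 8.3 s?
n = f×t = 6.69×8.3 = 55.53 oscillations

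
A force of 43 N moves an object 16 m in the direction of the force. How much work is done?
W = Fd = 43×16 = 688.0 J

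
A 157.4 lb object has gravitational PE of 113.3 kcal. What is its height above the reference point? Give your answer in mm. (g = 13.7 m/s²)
PE = mgh → h = PE/(mg) = 4.74e+05 J / (71.4 kg × 13.7 m/s²) = 484.7 m = 484700.0 mm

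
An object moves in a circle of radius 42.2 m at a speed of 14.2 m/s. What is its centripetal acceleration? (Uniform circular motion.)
a_c = v²/r = 14.2²/42.2 = 201.64/42.2 = 4.78 m/s²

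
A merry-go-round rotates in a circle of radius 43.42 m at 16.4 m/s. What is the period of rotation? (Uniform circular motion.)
T = 2πr/v = 2π×43.42/16.4 = 16.64 s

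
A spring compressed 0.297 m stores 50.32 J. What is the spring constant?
PE = ½kx² → k = 2PE/x² = 2×50.32/0.297² = 1141.0 N/m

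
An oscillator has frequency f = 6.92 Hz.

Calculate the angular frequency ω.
ω = 2πf = 2π×6.92 = 43.48 rad/s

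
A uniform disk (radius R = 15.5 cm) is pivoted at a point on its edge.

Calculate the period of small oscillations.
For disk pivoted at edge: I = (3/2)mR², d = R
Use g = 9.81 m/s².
I/m = (3/2)R² = 0.03604 m²; d = R = 0.155 m
T = 2π√((3/2)R²/(gR)) = 2π√(3R/(2g)) = 0.9673 s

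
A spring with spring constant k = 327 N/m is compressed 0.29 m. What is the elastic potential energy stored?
PE = ½kx² = ½×327×0.29² = 13.75 J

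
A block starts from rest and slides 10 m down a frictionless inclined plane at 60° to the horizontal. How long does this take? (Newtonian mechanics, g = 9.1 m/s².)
a = g sin(θ) = 9.1 × sin(60°) = 7.88 m/s²
t = √(2d/a) = √(2 × 10 / 7.88) = 1.59 s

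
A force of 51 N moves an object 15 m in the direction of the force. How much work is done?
W = Fd = 51×15 = 765.0 J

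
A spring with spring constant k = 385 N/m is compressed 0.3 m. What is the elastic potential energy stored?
PE = ½kx² = ½×385×0.3² = 17.32 J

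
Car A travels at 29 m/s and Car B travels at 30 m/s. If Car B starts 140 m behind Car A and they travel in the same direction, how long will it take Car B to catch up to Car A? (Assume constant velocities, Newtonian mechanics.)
Relative speed: v_rel = 30 - 29 = 1 m/s
Time to catch: t = d₀/v_rel = 140/1 = 140.0 s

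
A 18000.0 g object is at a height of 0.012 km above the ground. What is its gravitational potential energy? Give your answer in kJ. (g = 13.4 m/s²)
PE = mgh = 18 kg × 13.4 m/s² × 12 m = 2894 J = 2.894 kJ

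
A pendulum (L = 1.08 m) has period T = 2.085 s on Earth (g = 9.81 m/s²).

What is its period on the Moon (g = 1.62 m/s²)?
T = 2π√(L/g), so T_moon/T_earth = √(g_earth/g_moon)
T_moon = 2π√(1.08/1.62) = 5.13 s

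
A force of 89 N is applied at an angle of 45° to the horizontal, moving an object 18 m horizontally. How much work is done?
W = Fd cosθ = 89×18×cos(45°) = 1132.8 J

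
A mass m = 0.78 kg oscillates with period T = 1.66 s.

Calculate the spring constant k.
T = 2π√(m/k) → k = m(2π/T)² = 0.78×(2π/1.66)² = 11.17 N/m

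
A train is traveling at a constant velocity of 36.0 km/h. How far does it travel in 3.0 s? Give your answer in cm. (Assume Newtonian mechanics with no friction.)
d = vt (with unit conversion) = 3000.0 cm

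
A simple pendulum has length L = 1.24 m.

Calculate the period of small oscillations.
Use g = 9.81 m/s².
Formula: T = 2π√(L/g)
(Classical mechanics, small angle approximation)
T = 2π√(L/g) = 2π√(1.24/9.81) = 2.234 s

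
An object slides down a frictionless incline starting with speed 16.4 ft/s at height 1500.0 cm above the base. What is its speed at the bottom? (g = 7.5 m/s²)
½mv₀² + mgh = ½mv² → v = √(v₀² + 2gh) = √(4.999² + 2×7.5×15) = 15.81 m/s = 51.87 ft/s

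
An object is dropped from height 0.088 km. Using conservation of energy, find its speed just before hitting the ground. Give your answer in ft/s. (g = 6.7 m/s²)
mgh = ½mv² → v = √(2gh) = √(2×6.7×88) = 34.34 m/s = 112.7 ft/s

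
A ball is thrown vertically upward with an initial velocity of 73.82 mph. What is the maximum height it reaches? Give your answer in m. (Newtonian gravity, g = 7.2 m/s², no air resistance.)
h_max = v₀²/(2g) (with unit conversion) = 75.63 m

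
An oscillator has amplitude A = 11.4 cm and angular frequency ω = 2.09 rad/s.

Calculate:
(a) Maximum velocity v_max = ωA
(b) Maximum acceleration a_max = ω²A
v_max = ωA = 2.09×0.114 = 0.2383 m/s
a_max = ω²A = 2.09²×0.114 = 0.498 m/s²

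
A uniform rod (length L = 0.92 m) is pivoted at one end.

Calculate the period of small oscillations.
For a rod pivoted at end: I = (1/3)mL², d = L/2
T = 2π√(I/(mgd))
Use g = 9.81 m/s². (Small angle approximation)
I/m = (1/3)L² = 0.2821 m²; d = L/2 = 0.46 m
T = 2π√(I/(mgd)) = 2π√(0.2821/(9.81×0.46)) = 1.571 s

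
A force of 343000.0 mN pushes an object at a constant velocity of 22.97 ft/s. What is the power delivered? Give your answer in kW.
P = Fv = 343 N × 7.001 m/s = 2401 W = 2.401 kW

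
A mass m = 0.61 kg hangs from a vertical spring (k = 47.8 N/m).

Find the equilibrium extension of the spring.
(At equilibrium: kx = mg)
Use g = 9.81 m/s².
x_eq = mg/k = 0.61×9.81/47.8 = 0.1252 m = 12.52 cm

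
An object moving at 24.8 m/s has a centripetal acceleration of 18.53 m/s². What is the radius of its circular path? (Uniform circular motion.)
r = v²/a_c = 24.8²/18.53 = 33.19 m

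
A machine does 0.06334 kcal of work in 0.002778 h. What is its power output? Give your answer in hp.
P = W/t = 265 J / 10 s = 26.5 W = 0.03554 hp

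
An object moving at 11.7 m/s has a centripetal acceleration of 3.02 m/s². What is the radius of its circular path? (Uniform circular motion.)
r = v²/a_c = 11.7²/3.02 = 45.33 m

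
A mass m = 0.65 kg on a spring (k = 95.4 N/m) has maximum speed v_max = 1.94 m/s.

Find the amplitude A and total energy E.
½mv²_max = ½kA² → A = v_max√(m/k) = 1.94×√(0.65/95.4) = 0.1601 m = 16.01 cm
E = ½mv²_max = ½×0.65×1.94² = 1.223 J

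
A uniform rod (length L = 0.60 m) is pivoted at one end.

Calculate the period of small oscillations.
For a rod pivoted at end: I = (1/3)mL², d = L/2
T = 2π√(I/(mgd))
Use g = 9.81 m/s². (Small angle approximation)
I/m = (1/3)L² = 0.12 m²; d = L/2 = 0.3 m
T = 2π√(I/(mgd)) = 2π√(0.12/(9.81×0.3)) = 1.269 s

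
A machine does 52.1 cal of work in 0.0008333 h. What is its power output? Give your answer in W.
P = W/t = 218 J / 3 s = 72.67 W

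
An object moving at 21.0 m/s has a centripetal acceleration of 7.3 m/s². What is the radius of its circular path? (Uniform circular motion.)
r = v²/a_c = 21.0²/7.3 = 60.41 m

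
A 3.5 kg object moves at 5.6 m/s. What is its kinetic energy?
KE = ½mv² = ½×3.5×5.6² = 54.88 J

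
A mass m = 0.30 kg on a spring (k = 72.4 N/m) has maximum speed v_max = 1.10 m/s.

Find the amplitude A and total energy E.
½mv²_max = ½kA² → A = v_max√(m/k) = 1.1×√(0.3/72.4) = 0.07081 m = 7.081 cm
E = ½mv²_max = ½×0.3×1.1² = 0.1815 J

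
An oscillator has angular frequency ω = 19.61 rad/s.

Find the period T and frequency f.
T = 2π/ω = 2π/19.61 = 0.3204 s; f = ω/2π = 3.121 Hz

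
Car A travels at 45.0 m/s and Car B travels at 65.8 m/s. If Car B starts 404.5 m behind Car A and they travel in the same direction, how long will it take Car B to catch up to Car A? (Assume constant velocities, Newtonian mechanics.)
Relative speed: v_rel = 65.8 - 45.0 = 20.8 m/s
Time to catch: t = d₀/v_rel = 404.5/20.8 = 19.45 s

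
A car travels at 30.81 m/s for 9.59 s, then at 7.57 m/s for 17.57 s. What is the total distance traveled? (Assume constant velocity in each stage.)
d₁ = v₁t₁ = 30.81 × 9.59 = 295.468 m
d₂ = v₂t₂ = 7.57 × 17.57 = 133.005 m
d_total = 295.468 + 133.005 = 428.47 m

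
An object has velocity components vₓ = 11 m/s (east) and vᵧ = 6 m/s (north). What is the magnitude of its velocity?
|v| = √(vₓ² + vᵧ²) = √(11² + 6²) = √(157) = 12.53 m/s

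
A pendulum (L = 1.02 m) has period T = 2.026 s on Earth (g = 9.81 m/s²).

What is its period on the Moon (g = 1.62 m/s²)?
T = 2π√(L/g), so T_moon/T_earth = √(g_earth/g_moon)
T_moon = 2π√(1.02/1.62) = 4.986 s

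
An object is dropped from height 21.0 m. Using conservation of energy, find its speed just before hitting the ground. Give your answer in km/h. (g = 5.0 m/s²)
mgh = ½mv² → v = √(2gh) = √(2×5.0×21) = 14.49 m/s = 52.17 km/h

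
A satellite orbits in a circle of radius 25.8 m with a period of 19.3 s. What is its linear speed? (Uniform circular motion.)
v = 2πr/T = 2π×25.8/19.3 = 8.4 m/s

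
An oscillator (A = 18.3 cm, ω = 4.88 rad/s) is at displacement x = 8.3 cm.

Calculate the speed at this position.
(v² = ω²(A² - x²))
v = ω√(A² − x²) = 4.88×√(0.183² − 0.083²) = 0.7959 m/s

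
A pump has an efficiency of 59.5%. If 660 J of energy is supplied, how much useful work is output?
W_out = η × W_in = 0.595 × 660 = 392.7 J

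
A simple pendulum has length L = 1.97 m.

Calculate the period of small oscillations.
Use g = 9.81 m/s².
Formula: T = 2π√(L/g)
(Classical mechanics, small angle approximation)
T = 2π√(L/g) = 2π√(1.97/9.81) = 2.816 s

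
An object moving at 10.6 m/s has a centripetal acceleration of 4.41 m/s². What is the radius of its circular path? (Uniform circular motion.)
r = v²/a_c = 10.6²/4.41 = 25.48 m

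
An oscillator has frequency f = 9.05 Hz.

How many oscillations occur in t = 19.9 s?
n = f×t = 9.05×19.9 = 180.1 oscillations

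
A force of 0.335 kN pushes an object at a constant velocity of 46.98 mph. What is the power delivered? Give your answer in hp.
P = Fv = 335 N × 21 m/s = 7036 W = 9.435 hp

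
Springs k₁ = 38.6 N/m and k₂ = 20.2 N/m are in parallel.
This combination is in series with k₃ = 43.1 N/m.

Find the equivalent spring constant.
k₁₂ = k₁ + k₂ = 58.8 N/m (parallel)
1/k_eq = 1/k₁₂ + 1/k₃ → k_eq = 24.87 N/m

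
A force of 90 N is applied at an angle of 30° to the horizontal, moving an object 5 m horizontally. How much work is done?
W = Fd cosθ = 90×5×cos(30°) = 389.71 J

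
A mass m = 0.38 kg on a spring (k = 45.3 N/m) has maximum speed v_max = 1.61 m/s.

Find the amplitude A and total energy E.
½mv²_max = ½kA² → A = v_max√(m/k) = 1.61×√(0.38/45.3) = 0.1475 m = 14.75 cm
E = ½mv²_max = ½×0.38×1.61² = 0.4925 J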